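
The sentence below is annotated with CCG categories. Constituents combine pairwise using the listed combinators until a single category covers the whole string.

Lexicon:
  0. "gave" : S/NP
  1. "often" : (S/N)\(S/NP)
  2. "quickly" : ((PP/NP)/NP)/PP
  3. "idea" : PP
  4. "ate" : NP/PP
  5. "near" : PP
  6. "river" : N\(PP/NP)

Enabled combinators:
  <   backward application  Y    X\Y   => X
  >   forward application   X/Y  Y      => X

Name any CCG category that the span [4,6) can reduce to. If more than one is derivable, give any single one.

NP

[0,7] S   >
  [0,2] S/N   <
    [0,1] "gave" : S/NP
    [1,2] "often" : (S/N)\(S/NP)
  [2,7] N   <
    [2,6] PP/NP   >
      [2,4] (PP/NP)/NP   >
        [2,3] "quickly" : ((PP/NP)/NP)/PP
        [3,4] "idea" : PP
      [4,6] NP   >
        [4,5] "ate" : NP/PP
        [5,6] "near" : PP
    [6,7] "river" : N\(PP/NP)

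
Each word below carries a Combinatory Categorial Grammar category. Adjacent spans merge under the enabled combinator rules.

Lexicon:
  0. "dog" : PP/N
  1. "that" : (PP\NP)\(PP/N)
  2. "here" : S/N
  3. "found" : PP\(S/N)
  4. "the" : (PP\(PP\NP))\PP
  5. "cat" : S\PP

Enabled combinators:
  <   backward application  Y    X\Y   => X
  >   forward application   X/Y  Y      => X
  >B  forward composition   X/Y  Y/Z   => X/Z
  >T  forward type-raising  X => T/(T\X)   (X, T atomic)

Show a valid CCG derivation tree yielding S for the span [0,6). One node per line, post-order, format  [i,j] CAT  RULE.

[0,6] S   <
  [0,5] PP   <
    [0,2] PP\NP   <
      [0,1] "dog" : PP/N
      [1,2] "that" : (PP\NP)\(PP/N)
    [2,5] PP\(PP\NP)   <
      [2,4] PP   <
        [2,3] "here" : S/N
        [3,4] "found" : PP\(S/N)
      [4,5] "the" : (PP\(PP\NP))\PP
  [5,6] "cat" : S\PP

[0,1] PP/N  lex  "dog"
[1,2] (PP\NP)\(PP/N)  lex  "that"
[0,2] PP\NP  <  k=1
[2,3] S/N  lex  "here"
[3,4] PP\(S/N)  lex  "found"
[2,4] PP  <  k=3
[4,5] (PP\(PP\NP))\PP  lex  "the"
[2,5] PP\(PP\NP)  <  k=4
[0,5] PP  <  k=2
[5,6] S\PP  lex  "cat"
[0,6] S  <  k=5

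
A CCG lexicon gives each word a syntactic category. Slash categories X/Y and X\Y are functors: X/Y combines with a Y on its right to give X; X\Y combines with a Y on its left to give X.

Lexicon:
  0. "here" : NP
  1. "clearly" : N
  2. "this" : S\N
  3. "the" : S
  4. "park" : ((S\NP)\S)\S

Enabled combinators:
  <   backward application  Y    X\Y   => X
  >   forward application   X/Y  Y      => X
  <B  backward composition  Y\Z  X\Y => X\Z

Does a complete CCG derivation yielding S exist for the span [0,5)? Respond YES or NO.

[0,5] S   <
  [0,1] "here" : NP
  [1,5] S\NP   <
    [1,3] S   <
      [1,2] "clearly" : N
      [2,3] "this" : S\N
    [3,5] (S\NP)\S   <
      [3,4] "the" : S
      [4,5] "park" : ((S\NP)\S)\S

YES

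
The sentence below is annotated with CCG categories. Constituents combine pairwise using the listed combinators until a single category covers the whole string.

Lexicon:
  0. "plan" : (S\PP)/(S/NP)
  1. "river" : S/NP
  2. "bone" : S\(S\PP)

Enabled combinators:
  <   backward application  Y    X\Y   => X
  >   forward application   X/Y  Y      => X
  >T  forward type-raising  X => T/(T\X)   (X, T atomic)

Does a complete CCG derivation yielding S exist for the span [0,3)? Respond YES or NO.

[0,3] S   <
  [0,2] S\PP   >
    [0,1] "plan" : (S\PP)/(S/NP)
    [1,2] "river" : S/NP
  [2,3] "bone" : S\(S\PP)

YES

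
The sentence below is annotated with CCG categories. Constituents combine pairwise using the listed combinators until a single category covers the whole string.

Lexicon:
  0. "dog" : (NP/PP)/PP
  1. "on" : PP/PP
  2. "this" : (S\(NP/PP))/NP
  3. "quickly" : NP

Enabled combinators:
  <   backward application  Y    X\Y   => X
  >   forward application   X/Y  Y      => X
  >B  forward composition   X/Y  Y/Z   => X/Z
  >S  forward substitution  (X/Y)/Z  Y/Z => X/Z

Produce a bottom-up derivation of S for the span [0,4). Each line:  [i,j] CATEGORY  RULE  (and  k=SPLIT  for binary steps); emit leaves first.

[0,1] (NP/PP)/PP  lex  "dog"
[1,2] PP/PP  lex  "on"
[0,2] NP/PP  >S  k=1
[2,3] (S\(NP/PP))/NP  lex  "this"
[3,4] NP  lex  "quickly"
[2,4] S\(NP/PP)  >  k=3
[0,4] S  <  k=2

[0,4] S   <
  [0,2] NP/PP   >S
    [0,1] "dog" : (NP/PP)/PP
    [1,2] "on" : PP/PP
  [2,4] S\(NP/PP)   >
    [2,3] "this" : (S\(NP/PP))/NP
    [3,4] "quickly" : NP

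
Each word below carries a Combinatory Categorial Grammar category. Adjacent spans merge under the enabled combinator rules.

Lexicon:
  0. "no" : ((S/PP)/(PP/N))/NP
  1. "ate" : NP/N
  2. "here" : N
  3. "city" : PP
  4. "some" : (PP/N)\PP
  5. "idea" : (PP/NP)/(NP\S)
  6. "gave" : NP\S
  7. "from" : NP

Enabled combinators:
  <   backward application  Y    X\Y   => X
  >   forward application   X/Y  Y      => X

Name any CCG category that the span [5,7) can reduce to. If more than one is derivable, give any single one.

PP/NP

[0,8] S   >
  [0,5] S/PP   >
    [0,3] (S/PP)/(PP/N)   >
      [0,1] "no" : ((S/PP)/(PP/N))/NP
      [1,3] NP   >
        [1,2] "ate" : NP/N
        [2,3] "here" : N
    [3,5] PP/N   <
      [3,4] "city" : PP
      [4,5] "some" : (PP/N)\PP
  [5,8] PP   >
    [5,7] PP/NP   >
      [5,6] "idea" : (PP/NP)/(NP\S)
      [6,7] "gave" : NP\S
    [7,8] "from" : NP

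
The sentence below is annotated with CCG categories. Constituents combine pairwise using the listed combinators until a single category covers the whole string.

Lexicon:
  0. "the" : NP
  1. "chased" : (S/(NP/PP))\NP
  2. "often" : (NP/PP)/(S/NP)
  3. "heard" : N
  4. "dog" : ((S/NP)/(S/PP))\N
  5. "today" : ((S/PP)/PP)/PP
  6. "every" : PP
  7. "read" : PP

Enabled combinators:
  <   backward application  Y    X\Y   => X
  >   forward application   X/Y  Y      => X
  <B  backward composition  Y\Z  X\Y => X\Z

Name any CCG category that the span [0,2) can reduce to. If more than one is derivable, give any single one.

[0,8] S   >
  [0,2] S/(NP/PP)   <
    [0,1] "the" : NP
    [1,2] "chased" : (S/(NP/PP))\NP
  [2,8] NP/PP   >
    [2,3] "often" : (NP/PP)/(S/NP)
    [3,8] S/NP   >
      [3,5] (S/NP)/(S/PP)   <
        [3,4] "heard" : N
        [4,5] "dog" : ((S/NP)/(S/PP))\N
      [5,8] S/PP   >
        [5,7] (S/PP)/PP   >
          [5,6] "today" : ((S/PP)/PP)/PP
          [6,7] "every" : PP
        [7,8] "read" : PP

S/(NP/PP)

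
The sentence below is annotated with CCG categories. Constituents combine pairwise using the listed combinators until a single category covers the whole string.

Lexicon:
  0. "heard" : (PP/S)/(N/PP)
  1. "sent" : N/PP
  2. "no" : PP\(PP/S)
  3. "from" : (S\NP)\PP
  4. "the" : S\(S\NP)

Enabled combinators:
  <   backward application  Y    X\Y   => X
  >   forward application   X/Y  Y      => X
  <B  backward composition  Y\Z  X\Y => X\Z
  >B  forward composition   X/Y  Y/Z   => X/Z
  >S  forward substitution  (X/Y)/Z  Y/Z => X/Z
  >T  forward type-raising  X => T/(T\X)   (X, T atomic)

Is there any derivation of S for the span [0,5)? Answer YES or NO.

YES

[0,5] S   <
  [0,4] S\NP   <
    [0,3] PP   <
      [0,2] PP/S   >
        [0,1] "heard" : (PP/S)/(N/PP)
        [1,2] "sent" : N/PP
      [2,3] "no" : PP\(PP/S)
    [3,4] "from" : (S\NP)\PP
  [4,5] "the" : S\(S\NP)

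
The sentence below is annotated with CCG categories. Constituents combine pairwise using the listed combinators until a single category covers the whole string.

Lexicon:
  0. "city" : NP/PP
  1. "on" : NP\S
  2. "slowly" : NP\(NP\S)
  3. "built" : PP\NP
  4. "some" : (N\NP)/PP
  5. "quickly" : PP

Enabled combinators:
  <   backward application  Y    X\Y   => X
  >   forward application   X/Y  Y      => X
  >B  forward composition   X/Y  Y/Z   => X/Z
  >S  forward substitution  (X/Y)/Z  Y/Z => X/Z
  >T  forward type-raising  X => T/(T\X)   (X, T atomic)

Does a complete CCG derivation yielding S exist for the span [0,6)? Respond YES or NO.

NO

NP/PP NP\S NP\(NP\S) PP\NP (N\NP)/PP PP
CKY chart[0,6] = {N, N/(N\N), N/(PP\PP), NP/(NP\N), PP/(PP\N), S/(S\N)}; S ∉ chart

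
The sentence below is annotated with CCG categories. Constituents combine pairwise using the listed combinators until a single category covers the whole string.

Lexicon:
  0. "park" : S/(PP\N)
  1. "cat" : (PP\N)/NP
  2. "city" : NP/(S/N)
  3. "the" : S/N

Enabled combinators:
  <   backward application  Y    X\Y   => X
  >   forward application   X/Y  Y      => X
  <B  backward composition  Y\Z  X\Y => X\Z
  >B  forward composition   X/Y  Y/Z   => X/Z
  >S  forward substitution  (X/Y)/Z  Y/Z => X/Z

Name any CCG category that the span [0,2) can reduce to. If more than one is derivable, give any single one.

[0,4] S   >
  [0,2] S/NP   >B
    [0,1] "park" : S/(PP\N)
    [1,2] "cat" : (PP\N)/NP
  [2,4] NP   >
    [2,3] "city" : NP/(S/N)
    [3,4] "the" : S/N

S/NP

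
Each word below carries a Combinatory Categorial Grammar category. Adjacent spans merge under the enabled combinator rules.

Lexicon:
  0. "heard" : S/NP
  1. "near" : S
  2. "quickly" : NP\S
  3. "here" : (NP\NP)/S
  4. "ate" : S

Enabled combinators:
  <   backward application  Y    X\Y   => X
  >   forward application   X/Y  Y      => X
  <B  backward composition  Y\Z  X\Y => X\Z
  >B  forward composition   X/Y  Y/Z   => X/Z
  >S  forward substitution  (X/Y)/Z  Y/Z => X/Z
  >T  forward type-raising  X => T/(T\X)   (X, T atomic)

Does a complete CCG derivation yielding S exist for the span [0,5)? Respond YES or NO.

[0,5] S   >
  [0,1] "heard" : S/NP
  [1,5] NP   <
    [1,2] "near" : S
    [2,5] NP\S   <B
      [2,3] "quickly" : NP\S
      [3,5] NP\NP   >
        [3,4] "here" : (NP\NP)/S
        [4,5] "ate" : S

YES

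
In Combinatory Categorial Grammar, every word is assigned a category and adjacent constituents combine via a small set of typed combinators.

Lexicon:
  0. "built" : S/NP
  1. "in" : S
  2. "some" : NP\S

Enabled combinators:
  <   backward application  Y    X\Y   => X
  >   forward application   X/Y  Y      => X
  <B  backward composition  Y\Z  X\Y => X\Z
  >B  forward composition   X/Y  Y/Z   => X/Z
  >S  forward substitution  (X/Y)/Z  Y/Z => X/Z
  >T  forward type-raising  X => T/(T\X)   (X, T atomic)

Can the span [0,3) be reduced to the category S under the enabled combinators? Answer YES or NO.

YES

[0,3] S   >
  [0,1] "built" : S/NP
  [1,3] NP   >
    [1,2] NP/(NP\S)   >T
      [1,2] "in" : S
    [2,3] "some" : NP\S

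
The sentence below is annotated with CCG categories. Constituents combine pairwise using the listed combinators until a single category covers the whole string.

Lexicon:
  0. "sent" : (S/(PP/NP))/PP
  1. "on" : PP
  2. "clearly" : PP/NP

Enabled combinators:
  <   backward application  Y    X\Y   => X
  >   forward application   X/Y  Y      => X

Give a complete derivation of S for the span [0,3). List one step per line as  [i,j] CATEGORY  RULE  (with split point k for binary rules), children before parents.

[0,1] (S/(PP/NP))/PP  lex  "sent"
[1,2] PP  lex  "on"
[0,2] S/(PP/NP)  >  k=1
[2,3] PP/NP  lex  "clearly"
[0,3] S  >  k=2

[0,3] S   >
  [0,2] S/(PP/NP)   >
    [0,1] "sent" : (S/(PP/NP))/PP
    [1,2] "on" : PP
  [2,3] "clearly" : PP/NP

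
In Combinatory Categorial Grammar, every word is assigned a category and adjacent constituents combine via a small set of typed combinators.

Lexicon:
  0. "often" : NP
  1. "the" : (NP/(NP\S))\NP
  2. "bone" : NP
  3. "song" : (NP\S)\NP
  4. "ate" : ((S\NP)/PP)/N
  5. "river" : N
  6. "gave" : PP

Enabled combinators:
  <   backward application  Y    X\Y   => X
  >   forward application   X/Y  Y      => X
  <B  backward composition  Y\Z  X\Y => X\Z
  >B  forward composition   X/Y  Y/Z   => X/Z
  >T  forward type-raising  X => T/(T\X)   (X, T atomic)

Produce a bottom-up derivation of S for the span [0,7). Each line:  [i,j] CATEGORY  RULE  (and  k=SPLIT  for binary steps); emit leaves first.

[0,1] NP  lex  "often"
[1,2] (NP/(NP\S))\NP  lex  "the"
[0,2] NP/(NP\S)  <  k=1
[2,3] NP  lex  "bone"
[3,4] (NP\S)\NP  lex  "song"
[2,4] NP\S  <  k=3
[0,4] NP  >  k=2
[4,5] ((S\NP)/PP)/N  lex  "ate"
[5,6] N  lex  "river"
[4,6] (S\NP)/PP  >  k=5
[6,7] PP  lex  "gave"
[4,7] S\NP  >  k=6
[0,7] S  <  k=4

[0,7] S   <
  [0,4] NP   >
    [0,2] NP/(NP\S)   <
      [0,1] "often" : NP
      [1,2] "the" : (NP/(NP\S))\NP
    [2,4] NP\S   <
      [2,3] "bone" : NP
      [3,4] "song" : (NP\S)\NP
  [4,7] S\NP   >
    [4,6] (S\NP)/PP   >
      [4,5] "ate" : ((S\NP)/PP)/N
      [5,6] "river" : N
    [6,7] "gave" : PP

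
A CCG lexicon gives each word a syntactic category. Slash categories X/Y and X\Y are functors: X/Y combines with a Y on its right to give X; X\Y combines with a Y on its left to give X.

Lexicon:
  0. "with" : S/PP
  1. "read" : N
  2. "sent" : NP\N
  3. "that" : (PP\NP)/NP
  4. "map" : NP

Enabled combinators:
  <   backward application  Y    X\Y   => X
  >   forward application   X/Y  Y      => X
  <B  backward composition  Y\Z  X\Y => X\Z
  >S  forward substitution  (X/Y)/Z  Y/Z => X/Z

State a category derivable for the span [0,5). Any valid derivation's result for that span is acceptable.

[0,5] S   >
  [0,1] "with" : S/PP
  [1,5] PP   <
    [1,3] NP   <
      [1,2] "read" : N
      [2,3] "sent" : NP\N
    [3,5] PP\NP   >
      [3,4] "that" : (PP\NP)/NP
      [4,5] "map" : NP

S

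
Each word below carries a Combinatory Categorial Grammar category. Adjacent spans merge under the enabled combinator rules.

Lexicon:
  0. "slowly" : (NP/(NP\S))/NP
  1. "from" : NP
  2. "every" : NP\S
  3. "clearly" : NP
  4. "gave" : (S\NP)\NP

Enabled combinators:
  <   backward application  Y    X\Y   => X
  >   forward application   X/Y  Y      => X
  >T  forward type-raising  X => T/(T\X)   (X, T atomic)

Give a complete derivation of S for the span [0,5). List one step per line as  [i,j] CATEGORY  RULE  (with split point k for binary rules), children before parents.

[0,5] S   <
  [0,3] NP   >
    [0,2] NP/(NP\S)   >
      [0,1] "slowly" : (NP/(NP\S))/NP
      [1,2] "from" : NP
    [2,3] "every" : NP\S
  [3,5] S\NP   <
    [3,4] "clearly" : NP
    [4,5] "gave" : (S\NP)\NP

[0,1] (NP/(NP\S))/NP  lex  "slowly"
[1,2] NP  lex  "from"
[0,2] NP/(NP\S)  >  k=1
[2,3] NP\S  lex  "every"
[0,3] NP  >  k=2
[3,4] NP  lex  "clearly"
[4,5] (S\NP)\NP  lex  "gave"
[3,5] S\NP  <  k=4
[0,5] S  <  k=3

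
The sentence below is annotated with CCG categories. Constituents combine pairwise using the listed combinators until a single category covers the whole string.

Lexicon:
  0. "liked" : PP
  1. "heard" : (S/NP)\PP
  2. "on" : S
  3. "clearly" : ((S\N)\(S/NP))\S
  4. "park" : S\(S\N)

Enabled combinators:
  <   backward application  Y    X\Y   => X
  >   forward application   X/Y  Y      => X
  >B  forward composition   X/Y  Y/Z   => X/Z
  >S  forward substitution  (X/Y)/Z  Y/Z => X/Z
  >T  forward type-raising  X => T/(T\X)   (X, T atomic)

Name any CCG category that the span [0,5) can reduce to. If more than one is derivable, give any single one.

[0,5] S   <
  [0,4] S\N   <
    [0,2] S/NP   <
      [0,1] "liked" : PP
      [1,2] "heard" : (S/NP)\PP
    [2,4] (S\N)\(S/NP)   <
      [2,3] "on" : S
      [3,4] "clearly" : ((S\N)\(S/NP))\S
  [4,5] "park" : S\(S\N)

S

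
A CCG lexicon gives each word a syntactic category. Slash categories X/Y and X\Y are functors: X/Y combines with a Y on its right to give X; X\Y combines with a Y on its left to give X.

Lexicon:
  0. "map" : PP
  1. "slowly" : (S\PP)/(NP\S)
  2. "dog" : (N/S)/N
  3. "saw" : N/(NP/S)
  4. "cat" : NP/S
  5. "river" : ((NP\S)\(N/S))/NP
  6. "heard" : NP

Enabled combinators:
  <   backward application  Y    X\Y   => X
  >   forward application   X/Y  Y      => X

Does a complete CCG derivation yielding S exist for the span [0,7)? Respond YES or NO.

YES

[0,7] S   <
  [0,1] "map" : PP
  [1,7] S\PP   >
    [1,2] "slowly" : (S\PP)/(NP\S)
    [2,7] NP\S   <
      [2,5] N/S   >
        [2,3] "dog" : (N/S)/N
        [3,5] N   >
          [3,4] "saw" : N/(NP/S)
          [4,5] "cat" : NP/S
      [5,7] (NP\S)\(N/S)   >
        [5,6] "river" : ((NP\S)\(N/S))/NP
        [6,7] "heard" : NP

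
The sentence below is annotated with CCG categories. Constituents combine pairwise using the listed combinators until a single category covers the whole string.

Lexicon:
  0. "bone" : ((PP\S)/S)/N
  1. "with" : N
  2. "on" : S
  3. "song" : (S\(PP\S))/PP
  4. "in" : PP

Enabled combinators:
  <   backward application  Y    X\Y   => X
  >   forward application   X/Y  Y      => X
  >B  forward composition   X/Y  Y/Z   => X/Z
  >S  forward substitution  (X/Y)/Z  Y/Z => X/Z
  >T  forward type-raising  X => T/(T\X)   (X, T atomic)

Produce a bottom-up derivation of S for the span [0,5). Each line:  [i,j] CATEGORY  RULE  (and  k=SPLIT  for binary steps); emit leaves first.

[0,5] S   <
  [0,3] PP\S   >
    [0,2] (PP\S)/S   >
      [0,1] "bone" : ((PP\S)/S)/N
      [1,2] "with" : N
    [2,3] "on" : S
  [3,5] S\(PP\S)   >
    [3,4] "song" : (S\(PP\S))/PP
    [4,5] "in" : PP

[0,1] ((PP\S)/S)/N  lex  "bone"
[1,2] N  lex  "with"
[0,2] (PP\S)/S  >  k=1
[2,3] S  lex  "on"
[0,3] PP\S  >  k=2
[3,4] (S\(PP\S))/PP  lex  "song"
[4,5] PP  lex  "in"
[3,5] S\(PP\S)  >  k=4
[0,5] S  <  k=3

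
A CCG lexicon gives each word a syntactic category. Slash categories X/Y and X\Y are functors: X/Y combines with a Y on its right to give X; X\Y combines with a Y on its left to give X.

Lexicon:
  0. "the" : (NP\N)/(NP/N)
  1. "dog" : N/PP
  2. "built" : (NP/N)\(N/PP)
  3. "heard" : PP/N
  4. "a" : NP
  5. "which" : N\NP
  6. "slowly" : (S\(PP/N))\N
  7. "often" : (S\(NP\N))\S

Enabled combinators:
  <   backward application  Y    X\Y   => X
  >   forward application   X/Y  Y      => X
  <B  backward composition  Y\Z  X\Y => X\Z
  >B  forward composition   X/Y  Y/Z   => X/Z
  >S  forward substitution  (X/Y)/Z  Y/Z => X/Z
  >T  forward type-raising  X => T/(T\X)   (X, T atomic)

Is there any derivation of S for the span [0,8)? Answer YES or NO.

[0,8] S   <
  [0,3] NP\N   >
    [0,1] "the" : (NP\N)/(NP/N)
    [1,3] NP/N   <
      [1,2] "dog" : N/PP
      [2,3] "built" : (NP/N)\(N/PP)
  [3,8] S\(NP\N)   <
    [3,7] S   <
      [3,4] "heard" : PP/N
      [4,7] S\(PP/N)   <
        [4,6] N   >
          [4,5] N/(N\NP)   >T
            [4,5] "a" : NP
          [5,6] "which" : N\NP
        [6,7] "slowly" : (S\(PP/N))\N
    [7,8] "often" : (S\(NP\N))\S

YES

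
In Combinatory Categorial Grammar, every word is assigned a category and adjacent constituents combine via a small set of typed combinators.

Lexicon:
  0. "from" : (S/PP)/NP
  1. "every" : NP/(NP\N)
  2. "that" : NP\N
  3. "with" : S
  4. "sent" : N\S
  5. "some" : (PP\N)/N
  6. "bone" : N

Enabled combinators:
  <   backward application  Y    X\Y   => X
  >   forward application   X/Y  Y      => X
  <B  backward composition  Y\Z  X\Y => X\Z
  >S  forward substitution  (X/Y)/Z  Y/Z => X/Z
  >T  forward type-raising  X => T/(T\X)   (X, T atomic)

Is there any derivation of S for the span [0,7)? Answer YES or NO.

[0,7] S   >
  [0,3] S/PP   >
    [0,1] "from" : (S/PP)/NP
    [1,3] NP   >
      [1,2] "every" : NP/(NP\N)
      [2,3] "that" : NP\N
  [3,7] PP   >
    [3,4] PP/(PP\S)   >T
      [3,4] "with" : S
    [4,7] PP\S   <B
      [4,5] "sent" : N\S
      [5,7] PP\N   >
        [5,6] "some" : (PP\N)/N
        [6,7] "bone" : N

YES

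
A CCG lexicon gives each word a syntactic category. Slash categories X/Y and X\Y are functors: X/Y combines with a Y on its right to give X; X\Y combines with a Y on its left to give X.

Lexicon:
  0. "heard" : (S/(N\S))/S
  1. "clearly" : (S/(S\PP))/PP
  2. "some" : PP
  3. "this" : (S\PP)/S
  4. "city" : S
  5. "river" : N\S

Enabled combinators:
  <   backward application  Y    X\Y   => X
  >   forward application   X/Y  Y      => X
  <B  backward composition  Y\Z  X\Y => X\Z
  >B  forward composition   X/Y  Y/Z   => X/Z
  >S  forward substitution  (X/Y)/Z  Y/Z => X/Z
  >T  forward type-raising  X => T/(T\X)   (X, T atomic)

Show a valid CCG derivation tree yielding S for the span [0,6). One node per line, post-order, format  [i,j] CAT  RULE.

[0,1] (S/(N\S))/S  lex  "heard"
[1,2] (S/(S\PP))/PP  lex  "clearly"
[2,3] PP  lex  "some"
[1,3] S/(S\PP)  >  k=2
[3,4] (S\PP)/S  lex  "this"
[4,5] S  lex  "city"
[3,5] S\PP  >  k=4
[1,5] S  >  k=3
[0,5] S/(N\S)  >  k=1
[5,6] N\S  lex  "river"
[0,6] S  >  k=5

[0,6] S   >
  [0,5] S/(N\S)   >
    [0,1] "heard" : (S/(N\S))/S
    [1,5] S   >
      [1,3] S/(S\PP)   >
        [1,2] "clearly" : (S/(S\PP))/PP
        [2,3] "some" : PP
      [3,5] S\PP   >
        [3,4] "this" : (S\PP)/S
        [4,5] "city" : S
  [5,6] "river" : N\S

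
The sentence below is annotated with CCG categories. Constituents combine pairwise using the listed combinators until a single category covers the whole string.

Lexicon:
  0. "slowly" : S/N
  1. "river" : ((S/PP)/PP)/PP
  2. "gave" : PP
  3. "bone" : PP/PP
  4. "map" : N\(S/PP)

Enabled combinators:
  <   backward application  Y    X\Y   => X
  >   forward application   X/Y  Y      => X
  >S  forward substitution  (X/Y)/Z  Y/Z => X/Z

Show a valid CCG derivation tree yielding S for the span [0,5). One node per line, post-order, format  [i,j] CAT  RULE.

[0,1] S/N  lex  "slowly"
[1,2] ((S/PP)/PP)/PP  lex  "river"
[2,3] PP  lex  "gave"
[1,3] (S/PP)/PP  >  k=2
[3,4] PP/PP  lex  "bone"
[1,4] S/PP  >S  k=3
[4,5] N\(S/PP)  lex  "map"
[1,5] N  <  k=4
[0,5] S  >  k=1

[0,5] S   >
  [0,1] "slowly" : S/N
  [1,5] N   <
    [1,4] S/PP   >S
      [1,3] (S/PP)/PP   >
        [1,2] "river" : ((S/PP)/PP)/PP
        [2,3] "gave" : PP
      [3,4] "bone" : PP/PP
    [4,5] "map" : N\(S/PP)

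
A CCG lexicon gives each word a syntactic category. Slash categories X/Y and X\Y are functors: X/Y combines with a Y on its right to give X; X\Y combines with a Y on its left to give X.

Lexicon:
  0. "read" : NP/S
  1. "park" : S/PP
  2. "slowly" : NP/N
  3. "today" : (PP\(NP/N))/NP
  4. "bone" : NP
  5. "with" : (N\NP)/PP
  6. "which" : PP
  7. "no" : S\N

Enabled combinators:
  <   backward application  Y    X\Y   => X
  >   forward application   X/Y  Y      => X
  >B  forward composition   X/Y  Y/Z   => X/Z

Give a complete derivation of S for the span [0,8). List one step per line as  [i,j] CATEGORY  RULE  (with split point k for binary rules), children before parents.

[0,1] NP/S  lex  "read"
[1,2] S/PP  lex  "park"
[0,2] NP/PP  >B  k=1
[2,3] NP/N  lex  "slowly"
[3,4] (PP\(NP/N))/NP  lex  "today"
[4,5] NP  lex  "bone"
[3,5] PP\(NP/N)  >  k=4
[2,5] PP  <  k=3
[0,5] NP  >  k=2
[5,6] (N\NP)/PP  lex  "with"
[6,7] PP  lex  "which"
[5,7] N\NP  >  k=6
[0,7] N  <  k=5
[7,8] S\N  lex  "no"
[0,8] S  <  k=7

[0,8] S   <
  [0,7] N   <
    [0,5] NP   >
      [0,2] NP/PP   >B
        [0,1] "read" : NP/S
        [1,2] "park" : S/PP
      [2,5] PP   <
        [2,3] "slowly" : NP/N
        [3,5] PP\(NP/N)   >
          [3,4] "today" : (PP\(NP/N))/NP
          [4,5] "bone" : NP
    [5,7] N\NP   >
      [5,6] "with" : (N\NP)/PP
      [6,7] "which" : PP
  [7,8] "no" : S\N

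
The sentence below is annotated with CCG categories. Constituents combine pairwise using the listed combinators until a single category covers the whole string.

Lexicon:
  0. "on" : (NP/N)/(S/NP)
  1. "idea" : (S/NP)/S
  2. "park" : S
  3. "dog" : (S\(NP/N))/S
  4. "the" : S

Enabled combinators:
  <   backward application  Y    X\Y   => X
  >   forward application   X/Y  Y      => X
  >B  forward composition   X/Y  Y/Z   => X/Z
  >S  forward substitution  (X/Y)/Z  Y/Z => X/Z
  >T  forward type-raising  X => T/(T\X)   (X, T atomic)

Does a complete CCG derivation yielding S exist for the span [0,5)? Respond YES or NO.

[0,5] S   <
  [0,3] NP/N   >
    [0,1] "on" : (NP/N)/(S/NP)
    [1,3] S/NP   >
      [1,2] "idea" : (S/NP)/S
      [2,3] "park" : S
  [3,5] S\(NP/N)   >
    [3,4] "dog" : (S\(NP/N))/S
    [4,5] "the" : S

YES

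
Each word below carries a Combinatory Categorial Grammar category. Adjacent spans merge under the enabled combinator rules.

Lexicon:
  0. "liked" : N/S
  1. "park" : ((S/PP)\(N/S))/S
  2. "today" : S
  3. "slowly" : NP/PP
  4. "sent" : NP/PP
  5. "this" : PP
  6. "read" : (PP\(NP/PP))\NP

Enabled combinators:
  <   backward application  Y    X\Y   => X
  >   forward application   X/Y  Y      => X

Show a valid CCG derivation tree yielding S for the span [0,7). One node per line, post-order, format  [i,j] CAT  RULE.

[0,7] S   >
  [0,3] S/PP   <
    [0,1] "liked" : N/S
    [1,3] (S/PP)\(N/S)   >
      [1,2] "park" : ((S/PP)\(N/S))/S
      [2,3] "today" : S
  [3,7] PP   <
    [3,4] "slowly" : NP/PP
    [4,7] PP\(NP/PP)   <
      [4,6] NP   >
        [4,5] "sent" : NP/PP
        [5,6] "this" : PP
      [6,7] "read" : (PP\(NP/PP))\NP

[0,1] N/S  lex  "liked"
[1,2] ((S/PP)\(N/S))/S  lex  "park"
[2,3] S  lex  "today"
[1,3] (S/PP)\(N/S)  >  k=2
[0,3] S/PP  <  k=1
[3,4] NP/PP  lex  "slowly"
[4,5] NP/PP  lex  "sent"
[5,6] PP  lex  "this"
[4,6] NP  >  k=5
[6,7] (PP\(NP/PP))\NP  lex  "read"
[4,7] PP\(NP/PP)  <  k=6
[3,7] PP  <  k=4
[0,7] S  >  k=3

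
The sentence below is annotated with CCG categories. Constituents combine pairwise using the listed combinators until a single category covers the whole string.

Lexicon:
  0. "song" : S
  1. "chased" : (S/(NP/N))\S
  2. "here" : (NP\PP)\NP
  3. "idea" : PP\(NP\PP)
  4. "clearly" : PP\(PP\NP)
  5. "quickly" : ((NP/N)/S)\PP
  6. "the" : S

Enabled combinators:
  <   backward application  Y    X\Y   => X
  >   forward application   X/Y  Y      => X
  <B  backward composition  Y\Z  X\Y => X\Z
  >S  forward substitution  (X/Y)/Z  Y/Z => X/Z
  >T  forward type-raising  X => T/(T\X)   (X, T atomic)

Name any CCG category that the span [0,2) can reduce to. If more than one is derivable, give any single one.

[0,7] S   >
  [0,2] S/(NP/N)   <
    [0,1] "song" : S
    [1,2] "chased" : (S/(NP/N))\S
  [2,7] NP/N   >
    [2,6] (NP/N)/S   <
      [2,5] PP   <
        [2,4] PP\NP   <B
          [2,3] "here" : (NP\PP)\NP
          [3,4] "idea" : PP\(NP\PP)
        [4,5] "clearly" : PP\(PP\NP)
      [5,6] "quickly" : ((NP/N)/S)\PP
    [6,7] "the" : S

S/(NP/N)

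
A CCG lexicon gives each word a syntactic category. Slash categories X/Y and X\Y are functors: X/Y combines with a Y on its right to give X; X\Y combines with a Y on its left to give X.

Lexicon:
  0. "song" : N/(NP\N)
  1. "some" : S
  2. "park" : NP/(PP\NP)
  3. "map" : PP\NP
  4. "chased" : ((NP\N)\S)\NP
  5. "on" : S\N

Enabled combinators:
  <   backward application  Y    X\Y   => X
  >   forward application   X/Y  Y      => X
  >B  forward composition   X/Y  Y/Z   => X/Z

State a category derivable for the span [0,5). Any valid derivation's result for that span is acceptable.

N

[0,6] S   <
  [0,5] N   >
    [0,1] "song" : N/(NP\N)
    [1,5] NP\N   <
      [1,2] "some" : S
      [2,5] (NP\N)\S   <
        [2,4] NP   >
          [2,3] "park" : NP/(PP\NP)
          [3,4] "map" : PP\NP
        [4,5] "chased" : ((NP\N)\S)\NP
  [5,6] "on" : S\N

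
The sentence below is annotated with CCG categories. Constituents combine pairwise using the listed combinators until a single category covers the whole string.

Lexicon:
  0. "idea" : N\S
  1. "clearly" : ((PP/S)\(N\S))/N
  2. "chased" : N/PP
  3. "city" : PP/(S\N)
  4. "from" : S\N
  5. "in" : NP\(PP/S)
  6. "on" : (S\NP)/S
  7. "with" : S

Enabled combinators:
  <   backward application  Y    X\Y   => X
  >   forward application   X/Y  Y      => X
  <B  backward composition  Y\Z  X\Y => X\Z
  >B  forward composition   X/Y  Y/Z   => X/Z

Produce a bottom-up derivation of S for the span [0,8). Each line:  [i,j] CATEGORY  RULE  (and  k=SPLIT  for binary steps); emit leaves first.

[0,8] S   <
  [0,6] NP   <
    [0,5] PP/S   <
      [0,1] "idea" : N\S
      [1,5] (PP/S)\(N\S)   >
        [1,2] "clearly" : ((PP/S)\(N\S))/N
        [2,5] N   >
          [2,3] "chased" : N/PP
          [3,5] PP   >
            [3,4] "city" : PP/(S\N)
            [4,5] "from" : S\N
    [5,6] "in" : NP\(PP/S)
  [6,8] S\NP   >
    [6,7] "on" : (S\NP)/S
    [7,8] "with" : S

[0,1] N\S  lex  "idea"
[1,2] ((PP/S)\(N\S))/N  lex  "clearly"
[2,3] N/PP  lex  "chased"
[3,4] PP/(S\N)  lex  "city"
[4,5] S\N  lex  "from"
[3,5] PP  >  k=4
[2,5] N  >  k=3
[1,5] (PP/S)\(N\S)  >  k=2
[0,5] PP/S  <  k=1
[5,6] NP\(PP/S)  lex  "in"
[0,6] NP  <  k=5
[6,7] (S\NP)/S  lex  "on"
[7,8] S  lex  "with"
[6,8] S\NP  >  k=7
[0,8] S  <  k=6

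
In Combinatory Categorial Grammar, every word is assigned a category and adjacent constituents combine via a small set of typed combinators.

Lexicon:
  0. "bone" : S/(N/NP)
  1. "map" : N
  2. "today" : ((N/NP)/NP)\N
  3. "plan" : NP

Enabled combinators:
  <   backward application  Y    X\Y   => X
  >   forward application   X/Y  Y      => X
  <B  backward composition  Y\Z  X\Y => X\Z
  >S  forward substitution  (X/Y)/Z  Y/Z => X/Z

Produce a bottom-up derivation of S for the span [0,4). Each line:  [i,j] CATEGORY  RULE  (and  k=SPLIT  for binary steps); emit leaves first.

[0,1] S/(N/NP)  lex  "bone"
[1,2] N  lex  "map"
[2,3] ((N/NP)/NP)\N  lex  "today"
[1,3] (N/NP)/NP  <  k=2
[3,4] NP  lex  "plan"
[1,4] N/NP  >  k=3
[0,4] S  >  k=1

[0,4] S   >
  [0,1] "bone" : S/(N/NP)
  [1,4] N/NP   >
    [1,3] (N/NP)/NP   <
      [1,2] "map" : N
      [2,3] "today" : ((N/NP)/NP)\N
    [3,4] "plan" : NP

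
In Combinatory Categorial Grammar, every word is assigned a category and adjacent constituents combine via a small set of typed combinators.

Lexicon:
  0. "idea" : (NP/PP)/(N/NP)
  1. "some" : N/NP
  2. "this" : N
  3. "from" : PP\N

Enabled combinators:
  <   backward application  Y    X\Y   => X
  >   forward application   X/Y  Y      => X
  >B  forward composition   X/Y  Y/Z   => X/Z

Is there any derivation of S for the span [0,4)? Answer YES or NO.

(NP/PP)/(N/NP) N/NP N PP\N
CKY chart[0,4] = {NP}; S ∉ chart

NO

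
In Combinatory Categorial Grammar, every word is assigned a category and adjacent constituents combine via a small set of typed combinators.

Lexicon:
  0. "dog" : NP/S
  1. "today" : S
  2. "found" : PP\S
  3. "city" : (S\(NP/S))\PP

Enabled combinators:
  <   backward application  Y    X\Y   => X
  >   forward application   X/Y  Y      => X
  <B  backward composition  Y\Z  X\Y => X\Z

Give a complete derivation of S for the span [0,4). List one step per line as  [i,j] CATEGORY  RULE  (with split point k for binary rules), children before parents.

[0,4] S   <
  [0,1] "dog" : NP/S
  [1,4] S\(NP/S)   <
    [1,3] PP   <
      [1,2] "today" : S
      [2,3] "found" : PP\S
    [3,4] "city" : (S\(NP/S))\PP

[0,1] NP/S  lex  "dog"
[1,2] S  lex  "today"
[2,3] PP\S  lex  "found"
[1,3] PP  <  k=2
[3,4] (S\(NP/S))\PP  lex  "city"
[1,4] S\(NP/S)  <  k=3
[0,4] S  <  k=1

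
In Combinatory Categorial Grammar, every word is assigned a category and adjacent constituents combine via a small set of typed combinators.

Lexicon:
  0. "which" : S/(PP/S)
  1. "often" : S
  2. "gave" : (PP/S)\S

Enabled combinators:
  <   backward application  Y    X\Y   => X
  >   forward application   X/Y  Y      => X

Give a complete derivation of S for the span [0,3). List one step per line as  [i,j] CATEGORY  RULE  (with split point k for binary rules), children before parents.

[0,1] S/(PP/S)  lex  "which"
[1,2] S  lex  "often"
[2,3] (PP/S)\S  lex  "gave"
[1,3] PP/S  <  k=2
[0,3] S  >  k=1

[0,3] S   >
  [0,1] "which" : S/(PP/S)
  [1,3] PP/S   <
    [1,2] "often" : S
    [2,3] "gave" : (PP/S)\S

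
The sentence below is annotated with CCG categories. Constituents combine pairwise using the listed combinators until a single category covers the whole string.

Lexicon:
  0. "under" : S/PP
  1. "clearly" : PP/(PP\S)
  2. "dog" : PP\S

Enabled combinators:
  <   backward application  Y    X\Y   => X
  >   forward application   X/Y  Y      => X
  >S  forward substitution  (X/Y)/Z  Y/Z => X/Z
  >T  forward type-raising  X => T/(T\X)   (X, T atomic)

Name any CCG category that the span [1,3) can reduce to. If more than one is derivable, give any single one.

PP

[0,3] S   >
  [0,1] "under" : S/PP
  [1,3] PP   >
    [1,2] "clearly" : PP/(PP\S)
    [2,3] "dog" : PP\S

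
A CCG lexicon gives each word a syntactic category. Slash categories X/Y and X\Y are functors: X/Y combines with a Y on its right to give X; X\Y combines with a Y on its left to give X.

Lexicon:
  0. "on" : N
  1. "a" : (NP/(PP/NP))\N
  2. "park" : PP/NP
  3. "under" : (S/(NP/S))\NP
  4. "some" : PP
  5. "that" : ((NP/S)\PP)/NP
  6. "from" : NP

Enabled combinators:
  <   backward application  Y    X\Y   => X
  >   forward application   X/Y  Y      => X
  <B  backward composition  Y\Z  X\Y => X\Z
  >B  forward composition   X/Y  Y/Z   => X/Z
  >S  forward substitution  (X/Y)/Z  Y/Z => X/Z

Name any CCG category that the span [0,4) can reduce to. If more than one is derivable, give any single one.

S/(NP/S)

[0,7] S   >
  [0,4] S/(NP/S)   <
    [0,3] NP   >
      [0,2] NP/(PP/NP)   <
        [0,1] "on" : N
        [1,2] "a" : (NP/(PP/NP))\N
      [2,3] "park" : PP/NP
    [3,4] "under" : (S/(NP/S))\NP
  [4,7] NP/S   <
    [4,5] "some" : PP
    [5,7] (NP/S)\PP   >
      [5,6] "that" : ((NP/S)\PP)/NP
      [6,7] "from" : NP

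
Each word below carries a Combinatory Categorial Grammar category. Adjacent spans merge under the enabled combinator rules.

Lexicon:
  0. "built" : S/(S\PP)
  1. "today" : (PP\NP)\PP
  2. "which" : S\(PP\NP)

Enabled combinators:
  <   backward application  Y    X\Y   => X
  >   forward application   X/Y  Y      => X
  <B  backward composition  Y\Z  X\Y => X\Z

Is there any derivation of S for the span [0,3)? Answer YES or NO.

[0,3] S   >
  [0,1] "built" : S/(S\PP)
  [1,3] S\PP   <B
    [1,2] "today" : (PP\NP)\PP
    [2,3] "which" : S\(PP\NP)

YES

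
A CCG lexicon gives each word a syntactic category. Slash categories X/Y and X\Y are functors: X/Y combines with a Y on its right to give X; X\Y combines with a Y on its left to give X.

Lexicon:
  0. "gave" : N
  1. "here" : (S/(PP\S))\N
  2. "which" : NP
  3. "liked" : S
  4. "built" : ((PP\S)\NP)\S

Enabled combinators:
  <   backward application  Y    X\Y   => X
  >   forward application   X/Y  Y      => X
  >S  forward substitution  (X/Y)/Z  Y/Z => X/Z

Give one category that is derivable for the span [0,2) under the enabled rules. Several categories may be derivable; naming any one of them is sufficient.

S/(PP\S)

[0,5] S   >
  [0,2] S/(PP\S)   <
    [0,1] "gave" : N
    [1,2] "here" : (S/(PP\S))\N
  [2,5] PP\S   <
    [2,3] "which" : NP
    [3,5] (PP\S)\NP   <
      [3,4] "liked" : S
      [4,5] "built" : ((PP\S)\NP)\S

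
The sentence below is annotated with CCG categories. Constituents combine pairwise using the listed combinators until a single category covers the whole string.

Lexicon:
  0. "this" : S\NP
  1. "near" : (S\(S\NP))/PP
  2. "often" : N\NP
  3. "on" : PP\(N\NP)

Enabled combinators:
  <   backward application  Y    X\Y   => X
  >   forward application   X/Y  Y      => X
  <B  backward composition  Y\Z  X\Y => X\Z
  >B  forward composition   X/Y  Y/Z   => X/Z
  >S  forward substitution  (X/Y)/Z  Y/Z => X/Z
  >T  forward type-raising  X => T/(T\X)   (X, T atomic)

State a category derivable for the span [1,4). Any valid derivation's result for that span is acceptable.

[0,4] S   <
  [0,1] "this" : S\NP
  [1,4] S\(S\NP)   >
    [1,2] "near" : (S\(S\NP))/PP
    [2,4] PP   <
      [2,3] "often" : N\NP
      [3,4] "on" : PP\(N\NP)

S\(S\NP)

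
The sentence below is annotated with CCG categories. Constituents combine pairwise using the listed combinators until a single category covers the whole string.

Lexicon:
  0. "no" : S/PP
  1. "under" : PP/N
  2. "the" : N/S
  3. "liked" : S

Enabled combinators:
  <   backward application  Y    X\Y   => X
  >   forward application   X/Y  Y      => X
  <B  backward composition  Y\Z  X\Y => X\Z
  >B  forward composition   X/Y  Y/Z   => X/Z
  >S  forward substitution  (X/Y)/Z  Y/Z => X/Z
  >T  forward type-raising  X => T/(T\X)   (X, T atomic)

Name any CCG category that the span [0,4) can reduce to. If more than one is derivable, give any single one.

S

[0,4] S   >
  [0,1] "no" : S/PP
  [1,4] PP   >
    [1,2] "under" : PP/N
    [2,4] N   >
      [2,3] "the" : N/S
      [3,4] "liked" : S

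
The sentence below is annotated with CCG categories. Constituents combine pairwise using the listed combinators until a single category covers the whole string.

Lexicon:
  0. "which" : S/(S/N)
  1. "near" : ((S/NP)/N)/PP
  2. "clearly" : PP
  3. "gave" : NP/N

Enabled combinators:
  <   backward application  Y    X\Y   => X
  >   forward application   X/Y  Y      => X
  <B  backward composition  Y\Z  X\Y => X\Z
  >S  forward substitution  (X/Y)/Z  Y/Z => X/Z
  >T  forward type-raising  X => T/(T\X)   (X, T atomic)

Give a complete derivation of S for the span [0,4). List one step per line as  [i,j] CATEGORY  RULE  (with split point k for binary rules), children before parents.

[0,4] S   >
  [0,1] "which" : S/(S/N)
  [1,4] S/N   >S
    [1,3] (S/NP)/N   >
      [1,2] "near" : ((S/NP)/N)/PP
      [2,3] "clearly" : PP
    [3,4] "gave" : NP/N

[0,1] S/(S/N)  lex  "which"
[1,2] ((S/NP)/N)/PP  lex  "near"
[2,3] PP  lex  "clearly"
[1,3] (S/NP)/N  >  k=2
[3,4] NP/N  lex  "gave"
[1,4] S/N  >S  k=3
[0,4] S  >  k=1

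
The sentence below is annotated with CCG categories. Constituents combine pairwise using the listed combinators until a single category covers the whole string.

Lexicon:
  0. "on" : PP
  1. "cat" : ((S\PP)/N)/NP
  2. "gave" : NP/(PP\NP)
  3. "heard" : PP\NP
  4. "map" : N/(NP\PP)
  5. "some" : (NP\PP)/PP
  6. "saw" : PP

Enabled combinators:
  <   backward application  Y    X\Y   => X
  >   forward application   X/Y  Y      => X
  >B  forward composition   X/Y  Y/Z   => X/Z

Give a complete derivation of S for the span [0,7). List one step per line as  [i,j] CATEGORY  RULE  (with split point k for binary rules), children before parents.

[0,7] S   <
  [0,1] "on" : PP
  [1,7] S\PP   >
    [1,4] (S\PP)/N   >
      [1,2] "cat" : ((S\PP)/N)/NP
      [2,4] NP   >
        [2,3] "gave" : NP/(PP\NP)
        [3,4] "heard" : PP\NP
    [4,7] N   >
      [4,5] "map" : N/(NP\PP)
      [5,7] NP\PP   >
        [5,6] "some" : (NP\PP)/PP
        [6,7] "saw" : PP

[0,1] PP  lex  "on"
[1,2] ((S\PP)/N)/NP  lex  "cat"
[2,3] NP/(PP\NP)  lex  "gave"
[3,4] PP\NP  lex  "heard"
[2,4] NP  >  k=3
[1,4] (S\PP)/N  >  k=2
[4,5] N/(NP\PP)  lex  "map"
[5,6] (NP\PP)/PP  lex  "some"
[6,7] PP  lex  "saw"
[5,7] NP\PP  >  k=6
[4,7] N  >  k=5
[1,7] S\PP  >  k=4
[0,7] S  <  k=1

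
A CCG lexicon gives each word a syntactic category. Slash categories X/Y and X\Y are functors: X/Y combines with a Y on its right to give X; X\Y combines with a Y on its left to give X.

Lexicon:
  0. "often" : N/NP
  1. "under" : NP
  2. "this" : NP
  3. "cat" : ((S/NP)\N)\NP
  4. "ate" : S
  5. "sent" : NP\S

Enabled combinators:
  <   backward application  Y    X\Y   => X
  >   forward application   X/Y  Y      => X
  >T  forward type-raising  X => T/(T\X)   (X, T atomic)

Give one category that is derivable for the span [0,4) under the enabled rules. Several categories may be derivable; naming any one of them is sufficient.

[0,6] S   >
  [0,4] S/NP   <
    [0,2] N   >
      [0,1] "often" : N/NP
      [1,2] "under" : NP
    [2,4] (S/NP)\N   <
      [2,3] "this" : NP
      [3,4] "cat" : ((S/NP)\N)\NP
  [4,6] NP   <
    [4,5] "ate" : S
    [5,6] "sent" : NP\S

S/NP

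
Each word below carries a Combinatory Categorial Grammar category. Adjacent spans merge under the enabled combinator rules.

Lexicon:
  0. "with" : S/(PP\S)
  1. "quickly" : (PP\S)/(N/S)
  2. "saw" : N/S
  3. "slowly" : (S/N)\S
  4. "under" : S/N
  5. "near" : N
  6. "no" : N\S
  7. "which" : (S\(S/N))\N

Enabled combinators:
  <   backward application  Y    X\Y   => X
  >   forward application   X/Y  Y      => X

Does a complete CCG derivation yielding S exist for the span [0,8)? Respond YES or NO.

YES

[0,8] S   <
  [0,4] S/N   <
    [0,3] S   >
      [0,1] "with" : S/(PP\S)
      [1,3] PP\S   >
        [1,2] "quickly" : (PP\S)/(N/S)
        [2,3] "saw" : N/S
    [3,4] "slowly" : (S/N)\S
  [4,8] S\(S/N)   <
    [4,7] N   <
      [4,6] S   >
        [4,5] "under" : S/N
        [5,6] "near" : N
      [6,7] "no" : N\S
    [7,8] "which" : (S\(S/N))\N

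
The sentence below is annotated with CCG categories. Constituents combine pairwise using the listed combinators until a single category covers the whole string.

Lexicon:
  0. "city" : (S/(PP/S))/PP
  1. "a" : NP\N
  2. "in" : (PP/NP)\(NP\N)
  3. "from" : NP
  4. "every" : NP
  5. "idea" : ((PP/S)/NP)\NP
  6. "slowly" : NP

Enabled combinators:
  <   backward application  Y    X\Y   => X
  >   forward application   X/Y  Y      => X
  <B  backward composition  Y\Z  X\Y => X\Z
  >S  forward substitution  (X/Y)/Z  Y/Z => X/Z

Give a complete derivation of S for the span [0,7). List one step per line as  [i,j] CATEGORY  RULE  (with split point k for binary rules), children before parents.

[0,7] S   >
  [0,4] S/(PP/S)   >
    [0,1] "city" : (S/(PP/S))/PP
    [1,4] PP   >
      [1,3] PP/NP   <
        [1,2] "a" : NP\N
        [2,3] "in" : (PP/NP)\(NP\N)
      [3,4] "from" : NP
  [4,7] PP/S   >
    [4,6] (PP/S)/NP   <
      [4,5] "every" : NP
      [5,6] "idea" : ((PP/S)/NP)\NP
    [6,7] "slowly" : NP

[0,1] (S/(PP/S))/PP  lex  "city"
[1,2] NP\N  lex  "a"
[2,3] (PP/NP)\(NP\N)  lex  "in"
[1,3] PP/NP  <  k=2
[3,4] NP  lex  "from"
[1,4] PP  >  k=3
[0,4] S/(PP/S)  >  k=1
[4,5] NP  lex  "every"
[5,6] ((PP/S)/NP)\NP  lex  "idea"
[4,6] (PP/S)/NP  <  k=5
[6,7] NP  lex  "slowly"
[4,7] PP/S  >  k=6
[0,7] S  >  k=4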